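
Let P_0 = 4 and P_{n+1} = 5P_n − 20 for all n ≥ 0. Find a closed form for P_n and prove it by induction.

Claim: P_n = -5^n + 5.

Base case: P_0 = 4, and -5^0 + 5 = -1 + 5 = 4.
Assume P_k = -5^k + 5 for some k ≥ 0.
Then P_{k+1} = 5P_k − 20 = 5·(-5^k + 5) − 20 = -5^{k+1} + 25 − 20 = -5^{k+1} + 5.
This completes the inductive step, so P_n = -5^n + 5 for all n ≥ 0.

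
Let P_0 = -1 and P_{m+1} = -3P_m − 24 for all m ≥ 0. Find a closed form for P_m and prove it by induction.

Claim: P_m = 5·(-3)^m − 6.

Base case: P_0 = -1, and 5·(-3)^0 − 6 = 5 − 6 = -1.
Assume P_r = 5·(-3)^r − 6 for some r ≥ 0.
Then P_{r+1} = -3P_r − 24 = -3·(5·(-3)^r − 6) − 24 = -15·(-3)^r + 18 − 24 = 5·(-3)^{r+1} − 6.
This completes the inductive step, so P_m = 5·(-3)^m − 6 for all m ≥ 0.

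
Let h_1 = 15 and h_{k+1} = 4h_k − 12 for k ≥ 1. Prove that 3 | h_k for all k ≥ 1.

Base case: h_1 = 15 = 3·5, so 3 | h_1.
Assume 3 | h_r, so h_r = 3t for some integer t.
Then h_{r+1} = 4h_r − 12 = 4·(3t) − 12 = 3(4t − 4), so 3 | h_{r+1}.
This completes the inductive step, so 3 | h_k for all k ≥ 1.

3 | h_k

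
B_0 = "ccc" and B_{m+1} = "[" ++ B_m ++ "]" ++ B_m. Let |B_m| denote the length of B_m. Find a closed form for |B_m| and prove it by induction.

Claim: |B_m| = 5·2^m − 2.

Base case: |B_0| = 3, and 5·2^0 − 2 = 3.
Assume |B_j| = 5·2^j − 2.
Then |B_{j+1}| = 1 + |B_j| + 1 + |B_j| = 2|B_j| + 2 = 2(5·2^j − 2) + 2 = 5·2^{j+1} − 4 + 2 = 5·2^{j+1} − 2.
This completes the inductive step, so |B_m| = 5·2^m − 2 for all m ≥ 0.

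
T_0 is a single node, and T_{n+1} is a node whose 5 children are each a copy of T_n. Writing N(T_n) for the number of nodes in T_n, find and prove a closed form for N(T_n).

Claim: N(T_n) = (5^{n+1} − 1)/4.

Base case: N(T_0) = 1, and (5^{0+1} − 1)/4 = 1.
Assume N(T_k) = (5^{k+1} − 1)/4.
Then N(T_{k+1}) = 1 + 5N(T_k) = 1 + 5·(5^{k+1} − 1)/4 = 1 + (5^{k+2} − 5)/4 = (4 + 5^{k+2} − 5)/4 = (5^{k+2} − 1)/4.
This completes the inductive step, so N(T_n) = (5^{n+1} − 1)/4 for all n ≥ 0.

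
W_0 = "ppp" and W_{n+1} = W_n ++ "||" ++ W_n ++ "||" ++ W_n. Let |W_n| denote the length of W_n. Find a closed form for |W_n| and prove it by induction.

Claim: |W_n| = 5·3^n − 2.

Base case: |W_0| = 3, and 5·3^0 − 2 = 3.
Assume |W_j| = 5·3^j − 2.
Then |W_{j+1}| = 3|W_j| + 4 = 3(5·3^j − 2) + 4 = 5·3^{j+1} − 6 + 4 = 5·3^{j+1} − 2.
So the formula holds for j+1, and by induction |W_n| = 5·3^n − 2 for all n ≥ 0.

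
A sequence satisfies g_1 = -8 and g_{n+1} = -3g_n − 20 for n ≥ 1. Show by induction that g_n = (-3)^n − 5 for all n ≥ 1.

Base case: g_1 = -8, and (-3)^1 − 5 = -3 − 5 = -8.
Assume g_r = (-3)^r − 5 for some r ≥ 1.
Then g_{r+1} = -3g_r − 20 = -3·((-3)^r − 5) − 20 = -3·(-3)^r + 15 − 20 = (-3)^{r+1} − 5.
Hence g_n = (-3)^n − 5 for every n ≥ 1, by induction.

g_n = (-3)^n − 5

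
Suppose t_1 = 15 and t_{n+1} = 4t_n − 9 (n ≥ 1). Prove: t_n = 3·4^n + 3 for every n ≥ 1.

Base case: t_1 = 15, and 3·4^1 + 3 = 12 + 3 = 15.
Assume t_r = 3·4^r + 3 for some r ≥ 1.
Then t_{r+1} = 4t_r − 9 = 4·(3·4^r + 3) − 9 = 12·4^r + 12 − 9 = 3·4^{r+1} + 3.
Hence t_n = 3·4^n + 3 for every n ≥ 1, by induction.

t_n = 3·4^n + 3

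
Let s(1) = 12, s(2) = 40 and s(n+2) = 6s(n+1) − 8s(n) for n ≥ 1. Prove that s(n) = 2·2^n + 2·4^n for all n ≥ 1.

Base cases: s(1) = 12 and 2·2^1 + 2·4^1 = 12; s(2) = 40 and 2·2^2 + 2·4^2 = 40.
Assume s(i) = 2·2^i + 2·4^i for all 1 ≤ i ≤ j, where j ≥ 2.
Then s(j+1) = 6s(j) − 8s(j−1) = 6·(2·2^j + 2·4^j) − 8·(2·2^{j−1} + 2·4^{j−1}) = 2·(6·2 − 8)2^{j−1} + 2·(6·4 − 8)4^{j−1} = 8·2^{j−1} + 32·4^{j−1} = 2·2^{j+1} + 2·4^{j+1}.
By strong induction, s(n) = 2·2^n + 2·4^n for all n ≥ 1.

s(n) = 2·2^n + 2·4^n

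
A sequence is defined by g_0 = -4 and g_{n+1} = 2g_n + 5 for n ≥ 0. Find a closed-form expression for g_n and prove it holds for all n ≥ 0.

Claim: g_n = 2^n − 5.

Base case: g_0 = -4, and 2^0 − 5 = 1 − 5 = -4.
Assume g_m = 2^m − 5 for some m ≥ 0.
Then g_{m+1} = 2g_m + 5 = 2·(2^m − 5) + 5 = 2^{m+1} − 10 + 5 = 2^{m+1} − 5.
By induction, g_n = 2^n − 5 for all n ≥ 0.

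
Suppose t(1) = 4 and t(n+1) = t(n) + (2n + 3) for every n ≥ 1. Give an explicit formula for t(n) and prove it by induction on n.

Claim: t(n) = n^2 + 2n + 1.

Base case: t(1) = 4, and 1^2 + 2·1 + 1 = 4.
Assume t(r) = r^2 + 2r + 1.
Then t(r+1) = t(r) + (2r + 3) = (r^2 + 2r + 1) + (2r + 3) = r^2 + 4r + 4,
and (r+1)^2 + 2·(r+1) + 1 = r^2 + 4r + 4.
Hence t(n) = n^2 + 2n + 1 for every n ≥ 1, by induction.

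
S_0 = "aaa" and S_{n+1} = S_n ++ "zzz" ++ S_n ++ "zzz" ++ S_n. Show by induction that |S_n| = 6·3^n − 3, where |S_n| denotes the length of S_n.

Base case: |S_0| = 3, and 6·3^0 − 3 = 3.
Assume |S_r| = 6·3^r − 3.
Then |S_{r+1}| = 3|S_r| + 6 = 3(6·3^r − 3) + 6 = 6·3^{r+1} − 9 + 6 = 6·3^{r+1} − 3.
This completes the inductive step, so |S_n| = 6·3^n − 3 for all n ≥ 0.

|S_n| = 6·3^n − 3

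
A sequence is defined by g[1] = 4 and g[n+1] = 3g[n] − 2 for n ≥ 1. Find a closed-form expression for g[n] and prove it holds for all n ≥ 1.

Claim: g[n] = 3^n + 1.

Base case: g[1] = 4, and 3^1 + 1 = 3 + 1 = 4.
Assume g[r] = 3^r + 1 for some r ≥ 1.
Then g[r+1] = 3g[r] − 2 = 3·(3^r + 1) − 2 = 3^{r+1} + 3 − 2 = 3^{r+1} + 1.
So the formula holds for r+1, and by induction g[n] = 3^n + 1 for all n ≥ 1.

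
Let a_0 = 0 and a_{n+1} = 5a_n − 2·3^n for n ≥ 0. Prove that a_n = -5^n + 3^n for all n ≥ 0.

Base case: a_0 = 0, and -5^0 + 3^0 = -1 + 1 = 0.
Assume a_j = -5^j + 3^j for some j ≥ 0.
Then a_{j+1} = 5a_j − 2·3^j = 5·(-5^j + 3^j) − 2·3^j = -5^{j+1} + 5·3^j − 2·3^j = -5^{j+1} + 3·3^j = -5^{j+1} + 3^{j+1}.
This completes the inductive step, so a_n = -5^n + 3^n for all n ≥ 0.

a_n = -5^n + 3^n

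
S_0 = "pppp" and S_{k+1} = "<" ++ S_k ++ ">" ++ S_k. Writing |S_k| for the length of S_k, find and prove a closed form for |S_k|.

Claim: |S_k| = 6·2^k − 2.

Base case: |S_0| = 4, and 6·2^0 − 2 = 4.
Assume |S_j| = 6·2^j − 2.
Then |S_{j+1}| = 1 + |S_j| + 1 + |S_j| = 2|S_j| + 2 = 2(6·2^j − 2) + 2 = 6·2^{j+1} − 4 + 2 = 6·2^{j+1} − 2.
Hence |S_k| = 6·2^k − 2 for every k ≥ 0, by induction.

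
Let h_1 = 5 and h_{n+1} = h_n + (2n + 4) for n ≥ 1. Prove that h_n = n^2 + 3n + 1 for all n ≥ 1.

Base case: h_1 = 5, and 1^2 + 3·1 + 1 = 5.
Assume h_j = j^2 + 3j + 1.
Then h_{j+1} = h_j + (2j + 4) = (j^2 + 3j + 1) + (2j + 4) = j^2 + 5j + 5,
and (j+1)^2 + 3·(j+1) + 1 = j^2 + 5j + 5.
This completes the inductive step, so h_n = n^2 + 3n + 1 for all n ≥ 1.

h_n = n^2 + 3n + 1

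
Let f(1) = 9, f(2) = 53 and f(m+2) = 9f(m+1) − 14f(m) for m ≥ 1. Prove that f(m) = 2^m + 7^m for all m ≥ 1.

Base cases: f(1) = 9 and 2^1 + 7^1 = 9; f(2) = 53 and 2^2 + 7^2 = 53.
Assume f(i) = 2^i + 7^i for all 1 ≤ i ≤ j, where j ≥ 2.
Then f(j+1) = 9f(j) − 14f(j−1) = 9·(2^j + 7^j) − 14·(2^{j−1} + 7^{j−1}) = (9·2 − 14)2^{j−1} + (9·7 − 14)7^{j−1} = 4·2^{j−1} + 49·7^{j−1} = 2^{j+1} + 7^{j+1}.
So the formula holds for j+1, and by strong induction f(m) = 2^m + 7^m for all m ≥ 1.

f(m) = 2^m + 7^m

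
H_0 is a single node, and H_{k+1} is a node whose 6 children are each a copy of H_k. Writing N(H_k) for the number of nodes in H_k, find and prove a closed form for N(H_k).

Claim: N(H_k) = (6^{k+1} − 1)/5.

Base case: N(H_0) = 1, and (6^{0+1} − 1)/5 = 1.
Assume N(H_r) = (6^{r+1} − 1)/5.
Then N(H_{r+1}) = 1 + 6N(H_r) = 1 + 6·(6^{r+1} − 1)/5 = 1 + (6^{r+2} − 6)/5 = (5 + 6^{r+2} − 6)/5 = (6^{r+2} − 1)/5.
This completes the inductive step, so N(H_k) = (6^{k+1} − 1)/5 for all k ≥ 0.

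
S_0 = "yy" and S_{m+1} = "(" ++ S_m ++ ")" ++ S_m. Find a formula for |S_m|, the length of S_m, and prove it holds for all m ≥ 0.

Claim: |S_m| = 2^{m+2} − 2.

Base case: |S_0| = 2, and 2^{0+2} − 2 = 2.
Assume |S_k| = 2^{k+2} − 2.
Then |S_{k+1}| = 1 + |S_k| + 1 + |S_k| = 2|S_k| + 2 = 2(2^{k+2} − 2) + 2 = 2^{k+3} − 4 + 2 = 2^{k+3} − 2.
Hence |S_m| = 2^{m+2} − 2 for every m ≥ 0, by induction.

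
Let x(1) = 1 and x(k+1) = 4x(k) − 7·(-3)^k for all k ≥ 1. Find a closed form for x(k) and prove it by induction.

Claim: x(k) = 4^k + (-3)^k.

Base case: x(1) = 1, and 4^1 + (-3)^1 = 4 − 3 = 1.
Assume x(m) = 4^m + (-3)^m for some m ≥ 1.
Then x(m+1) = 4x(m) − 7·(-3)^m = 4·(4^m + (-3)^m) − 7·(-3)^m = 4^{m+1} + 4·(-3)^m − 7·(-3)^m = 4^{m+1} − 3·(-3)^m = 4^{m+1} + (-3)^{m+1}.
So the formula holds for m+1, and by induction x(k) = 4^k + (-3)^k for all k ≥ 1.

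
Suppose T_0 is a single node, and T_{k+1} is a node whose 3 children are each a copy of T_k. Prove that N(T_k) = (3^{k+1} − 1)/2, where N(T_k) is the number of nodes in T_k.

Base case: N(T_0) = 1, and (3^{0+1} − 1)/2 = 1.
Assume N(T_m) = (3^{m+1} − 1)/2.
Then N(T_{m+1}) = 1 + 3N(T_m) = 1 + 3·(3^{m+1} − 1)/2 = 1 + (3^{m+2} − 3)/2 = (2 + 3^{m+2} − 3)/2 = (3^{m+2} − 1)/2.
By induction, N(T_k) = (3^{k+1} − 1)/2 for all k ≥ 0.

N(T_k) = (3^{k+1} − 1)/2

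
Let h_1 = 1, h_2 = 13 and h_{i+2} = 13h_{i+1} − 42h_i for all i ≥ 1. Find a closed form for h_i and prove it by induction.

Claim: h_i = 7^i − 6^i.

Base cases: h_1 = 1 and 7^1 − 6^1 = 1; h_2 = 13 and 7^2 − 6^2 = 13.
Assume h_j = 7^j − 6^j for all 1 ≤ j ≤ k, where k ≥ 2.
Then h_{k+1} = 13h_k − 42h_{k−1} = 13·(7^k − 6^k) − 42·(7^{k−1} − 6^{k−1}) = (13·7 − 42)7^{k−1} − (13·6 − 42)6^{k−1} = 49·7^{k−1} − 36·6^{k−1} = 7^{k+1} − 6^{k+1}.
This completes the inductive step, so h_i = 7^i − 6^i for all i ≥ 1.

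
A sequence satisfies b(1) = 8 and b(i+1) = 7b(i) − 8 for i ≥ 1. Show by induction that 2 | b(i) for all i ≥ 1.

Base case: b(1) = 8 = 2·4, so 2 | b(1).
Assume 2 | b(r), so b(r) = 2t for some integer t.
Then b(r+1) = 7b(r) − 8 = 7·(2t) − 8 = 2(7t − 4), so 2 | b(r+1).
By induction, 2 | b(i) for all i ≥ 1.

2 | b(i)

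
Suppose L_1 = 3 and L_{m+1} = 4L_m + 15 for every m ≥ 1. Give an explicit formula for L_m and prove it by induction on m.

Claim: L_m = 2·4^m − 5.

Base case: L_1 = 3, and 2·4^1 − 5 = 8 − 5 = 3.
Assume L_r = 2·4^r − 5 for some r ≥ 1.
Then L_{r+1} = 4L_r + 15 = 4·(2·4^r − 5) + 15 = 8·4^r − 20 + 15 = 2·4^{r+1} − 5.
Hence L_m = 2·4^m − 5 for every m ≥ 1, by induction.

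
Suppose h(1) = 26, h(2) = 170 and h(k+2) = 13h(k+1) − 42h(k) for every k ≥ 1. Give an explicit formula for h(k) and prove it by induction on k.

Claim: h(k) = 2·6^k + 2·7^k.

Base cases: h(1) = 26 and 2·6^1 + 2·7^1 = 26; h(2) = 170 and 2·6^2 + 2·7^2 = 170.
Assume h(i) = 2·6^i + 2·7^i for all 1 ≤ i ≤ j, where j ≥ 2.
Then h(j+1) = 13h(j) − 42h(j−1) = 13·(2·6^j + 2·7^j) − 42·(2·6^{j−1} + 2·7^{j−1}) = 2·(13·6 − 42)6^{j−1} + 2·(13·7 − 42)7^{j−1} = 72·6^{j−1} + 98·7^{j−1} = 2·6^{j+1} + 2·7^{j+1}.
Hence h(k) = 2·6^k + 2·7^k for every k ≥ 1, by strong induction.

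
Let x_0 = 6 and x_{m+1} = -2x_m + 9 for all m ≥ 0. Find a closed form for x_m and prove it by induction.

Claim: x_m = 3·(-2)^m + 3.

Base case: x_0 = 6, and 3·(-2)^0 + 3 = 3 + 3 = 6.
Assume x_j = 3·(-2)^j + 3 for some j ≥ 0.
Then x_{j+1} = -2x_j + 9 = -2·(3·(-2)^j + 3) + 9 = -6·(-2)^j − 6 + 9 = 3·(-2)^{j+1} + 3.
Hence x_m = 3·(-2)^m + 3 for every m ≥ 0, by induction.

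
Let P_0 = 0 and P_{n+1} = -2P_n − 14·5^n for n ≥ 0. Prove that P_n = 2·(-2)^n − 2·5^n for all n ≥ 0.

Base case: P_0 = 0, and 2·(-2)^0 − 2·5^0 = 2 − 2 = 0.
Assume P_k = 2·(-2)^k − 2·5^k for some k ≥ 0.
Then P_{k+1} = -2P_k − 14·5^k = -2·(2·(-2)^k − 2·5^k) − 14·5^k = 2·(-2)^{k+1} + 4·5^k − 14·5^k = 2·(-2)^{k+1} − 10·5^k = 2·(-2)^{k+1} − 2·5^{k+1}.
So the formula holds for k+1, and by induction P_n = 2·(-2)^n − 2·5^n for all n ≥ 0.

P_n = 2·(-2)^n − 2·5^n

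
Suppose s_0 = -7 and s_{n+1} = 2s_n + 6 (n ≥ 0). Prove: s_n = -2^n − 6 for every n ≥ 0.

Base case: s_0 = -7, and -2^0 − 6 = -1 − 6 = -7.
Assume s_r = -2^r − 6 for some r ≥ 0.
Then s_{r+1} = 2s_r + 6 = 2·(-2^r − 6) + 6 = -2^{r+1} − 12 + 6 = -2^{r+1} − 6.
By induction, s_n = -2^n − 6 for all n ≥ 0.

s_n = -2^n − 6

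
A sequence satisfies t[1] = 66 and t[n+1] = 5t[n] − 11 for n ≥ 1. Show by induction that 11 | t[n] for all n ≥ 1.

Base case: t[1] = 66 = 11·6, so 11 | t[1].
Assume 11 | t[m], so t[m] = 11s for some integer s.
Then t[m+1] = 5t[m] − 11 = 5·(11s) − 11 = 11(5s − 1), so 11 | t[m+1].
Hence 11 | t[n] for every n ≥ 1, by induction.

11 | t[n]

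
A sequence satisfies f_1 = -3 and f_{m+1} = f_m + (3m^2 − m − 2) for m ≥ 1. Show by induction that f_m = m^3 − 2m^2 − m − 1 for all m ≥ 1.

Base case: f_1 = -3, and 1^3 − 2·1^2 − 1 − 1 = -3.
Assume f_k = k^3 − 2k^2 − k − 1.
Then f_{k+1} = f_k + (3k^2 − k − 2) = (k^3 − 2k^2 − k − 1) + (3k^2 − k − 2) = k^3 + k^2 − 2k − 3,
and (k+1)^3 − 2·(k+1)^2 − (k+1) − 1 = k^3 + k^2 − 2k − 3.
Hence f_m = m^3 − 2m^2 − m − 1 for every m ≥ 1, by induction.

f_m = m^3 − 2m^2 − m − 1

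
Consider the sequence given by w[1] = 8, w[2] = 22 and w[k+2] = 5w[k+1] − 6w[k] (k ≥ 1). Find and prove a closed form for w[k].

Claim: w[k] = 2^k + 2·3^k.

Base cases: w[1] = 8 and 2^1 + 2·3^1 = 8; w[2] = 22 and 2^2 + 2·3^2 = 22.
Assume w[j] = 2^j + 2·3^j for all 1 ≤ j ≤ r, where r ≥ 2.
Then w[r+1] = 5w[r] − 6w[r−1] = 5·(2^r + 2·3^r) − 6·(2^{r−1} + 2·3^{r−1}) = (5·2 − 6)2^{r−1} + 2·(5·3 − 6)3^{r−1} = 4·2^{r−1} + 18·3^{r−1} = 2^{r+1} + 2·3^{r+1}.
Hence w[k] = 2^k + 2·3^k for every k ≥ 1, by strong induction.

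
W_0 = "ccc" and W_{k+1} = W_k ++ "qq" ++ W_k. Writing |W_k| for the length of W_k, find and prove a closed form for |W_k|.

Claim: |W_k| = 5·2^k − 2.

Base case: |W_0| = 3, and 5·2^0 − 2 = 3.
Assume |W_r| = 5·2^r − 2.
Then |W_{r+1}| = |W_r| + 2 + |W_r| = 2|W_r| + 2 = 2(5·2^r − 2) + 2 = 5·2^{r+1} − 4 + 2 = 5·2^{r+1} − 2.
This completes the inductive step, so |W_k| = 5·2^k − 2 for all k ≥ 0.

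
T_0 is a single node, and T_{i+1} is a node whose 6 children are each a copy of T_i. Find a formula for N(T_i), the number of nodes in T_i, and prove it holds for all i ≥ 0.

Claim: N(T_i) = (6^{i+1} − 1)/5.

Base case: N(T_0) = 1, and (6^{0+1} − 1)/5 = 1.
Assume N(T_m) = (6^{m+1} − 1)/5.
Then N(T_{m+1}) = 1 + 6N(T_m) = 1 + 6·(6^{m+1} − 1)/5 = 1 + (6^{m+2} − 6)/5 = (5 + 6^{m+2} − 6)/5 = (6^{m+2} − 1)/5.
Hence N(T_i) = (6^{i+1} − 1)/5 for every i ≥ 0, by induction.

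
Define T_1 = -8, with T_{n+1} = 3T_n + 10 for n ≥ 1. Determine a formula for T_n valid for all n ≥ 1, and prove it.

Claim: T_n = -3^n − 5.

Base case: T_1 = -8, and -3^1 − 5 = -3 − 5 = -8.
Assume T_r = -3^r − 5 for some r ≥ 1.
Then T_{r+1} = 3T_r + 10 = 3·(-3^r − 5) + 10 = -3^{r+1} − 15 + 10 = -3^{r+1} − 5.
So the formula holds for r+1, and by induction T_n = -3^n − 5 for all n ≥ 1.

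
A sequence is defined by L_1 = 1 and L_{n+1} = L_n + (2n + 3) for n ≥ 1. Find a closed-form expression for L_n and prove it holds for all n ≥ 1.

Claim: L_n = n^2 + 2n − 2.

Base case: L_1 = 1, and 1^2 + 2·1 − 2 = 1.
Assume L_j = j^2 + 2j − 2.
Then L_{j+1} = L_j + (2j + 3) = (j^2 + 2j − 2) + (2j + 3) = j^2 + 4j + 1,
and (j+1)^2 + 2·(j+1) − 2 = j^2 + 4j + 1.
Hence L_n = n^2 + 2n − 2 for every n ≥ 1, by induction.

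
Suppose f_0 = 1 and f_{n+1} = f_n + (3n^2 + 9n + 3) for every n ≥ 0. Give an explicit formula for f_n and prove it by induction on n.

Claim: f_n = n^3 + 3n^2 − n + 1.

Base case: f_0 = 1, and 0^3 + 3·0^2 − 0 + 1 = 1.
Assume f_r = r^3 + 3r^2 − r + 1.
Then f_{r+1} = f_r + (3r^2 + 9r + 3) = (r^3 + 3r^2 − r + 1) + (3r^2 + 9r + 3) = r^3 + 6r^2 + 8r + 4,
and (r+1)^3 + 3·(r+1)^2 − (r+1) + 1 = r^3 + 6r^2 + 8r + 4.
This completes the inductive step, so f_n = n^3 + 3n^2 − n + 1 for all n ≥ 0.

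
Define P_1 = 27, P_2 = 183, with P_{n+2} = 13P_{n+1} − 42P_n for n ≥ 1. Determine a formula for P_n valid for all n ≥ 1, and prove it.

Claim: P_n = 3·7^n + 6^n.

Base cases: P_1 = 27 and 3·7^1 + 6^1 = 27; P_2 = 183 and 3·7^2 + 6^2 = 183.
Assume P_j = 3·7^j + 6^j for all 1 ≤ j ≤ r, where r ≥ 2.
Then P_{r+1} = 13P_r − 42P_{r−1} = 13·(3·7^r + 6^r) − 42·(3·7^{r−1} + 6^{r−1}) = 3·(13·7 − 42)7^{r−1} + (13·6 − 42)6^{r−1} = 147·7^{r−1} + 36·6^{r−1} = 3·7^{r+1} + 6^{r+1}.
So the formula holds for r+1, and by strong induction P_n = 3·7^n + 6^n for all n ≥ 1.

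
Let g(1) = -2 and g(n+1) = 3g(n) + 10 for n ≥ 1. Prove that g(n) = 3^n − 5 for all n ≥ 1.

Base case: g(1) = -2, and 3^1 − 5 = 3 − 5 = -2.
Assume g(m) = 3^m − 5 for some m ≥ 1.
Then g(m+1) = 3g(m) + 10 = 3·(3^m − 5) + 10 = 3^{m+1} − 15 + 10 = 3^{m+1} − 5.
By induction, g(n) = 3^n − 5 for all n ≥ 1.

g(n) = 3^n − 5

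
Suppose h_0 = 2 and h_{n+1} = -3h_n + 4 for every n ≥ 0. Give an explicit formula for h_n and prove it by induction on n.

Claim: h_n = (-3)^n + 1.

Base case: h_0 = 2, and (-3)^0 + 1 = 1 + 1 = 2.
Assume h_m = (-3)^m + 1 for some m ≥ 0.
Then h_{m+1} = -3h_m + 4 = -3·((-3)^m + 1) + 4 = -3·(-3)^m − 3 + 4 = (-3)^{m+1} + 1.
By induction, h_n = (-3)^n + 1 for all n ≥ 0.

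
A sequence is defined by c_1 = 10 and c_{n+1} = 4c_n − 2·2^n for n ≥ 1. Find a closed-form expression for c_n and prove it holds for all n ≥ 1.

Claim: c_n = 2·4^n + 2^n.

Base case: c_1 = 10, and 2·4^1 + 2^1 = 8 + 2 = 10.
Assume c_j = 2·4^j + 2^j for some j ≥ 1.
Then c_{j+1} = 4c_j − 2·2^j = 4·(2·4^j + 2^j) − 2·2^j = 2·4^{j+1} + 4·2^j − 2·2^j = 2·4^{j+1} + 2·2^j = 2·4^{j+1} + 2^{j+1}.
Hence c_n = 2·4^n + 2^n for every n ≥ 1, by induction.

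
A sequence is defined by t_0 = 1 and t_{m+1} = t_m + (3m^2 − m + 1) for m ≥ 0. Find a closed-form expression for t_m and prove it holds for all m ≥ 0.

Claim: t_m = m^3 − 2m^2 + 2m + 1.

Base case: t_0 = 1, and 0^3 − 2·0^2 + 2·0 + 1 = 1.
Assume t_r = r^3 − 2r^2 + 2r + 1.
Then t_{r+1} = t_r + (3r^2 − r + 1) = (r^3 − 2r^2 + 2r + 1) + (3r^2 − r + 1) = r^3 + r^2 + r + 2,
and (r+1)^3 − 2·(r+1)^2 + 2·(r+1) + 1 = r^3 + r^2 + r + 2.
Hence t_m = m^3 − 2m^2 + 2m + 1 for every m ≥ 0, by induction.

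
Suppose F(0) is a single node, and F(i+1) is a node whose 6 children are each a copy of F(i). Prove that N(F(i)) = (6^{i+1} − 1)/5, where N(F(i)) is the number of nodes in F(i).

Base case: N(F(0)) = 1, and (6^{0+1} − 1)/5 = 1.
Assume N(F(k)) = (6^{k+1} − 1)/5.
Then N(F(k+1)) = 1 + 6N(F(k)) = 1 + 6·(6^{k+1} − 1)/5 = 1 + (6^{k+2} − 6)/5 = (5 + 6^{k+2} − 6)/5 = (6^{k+2} − 1)/5.
Hence N(F(i)) = (6^{i+1} − 1)/5 for every i ≥ 0, by induction.

N(F(i)) = (6^{i+1} − 1)/5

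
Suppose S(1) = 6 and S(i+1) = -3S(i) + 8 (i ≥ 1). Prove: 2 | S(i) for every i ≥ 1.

Base case: S(1) = 6 = 2·3, so 2 | S(1).
Assume 2 | S(m), so S(m) = 2t for some integer t.
Then S(m+1) = -3S(m) + 8 = -3·(2t) + 8 = 2(-3t + 4), so 2 | S(m+1).
Hence 2 | S(i) for every i ≥ 1, by induction.

2 | S(i)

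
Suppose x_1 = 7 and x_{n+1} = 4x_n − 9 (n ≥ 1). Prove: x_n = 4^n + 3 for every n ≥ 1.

Base case: x_1 = 7, and 4^1 + 3 = 4 + 3 = 7.
Assume x_m = 4^m + 3 for some m ≥ 1.
Then x_{m+1} = 4x_m − 9 = 4·(4^m + 3) − 9 = 4^{m+1} + 12 − 9 = 4^{m+1} + 3.
This completes the inductive step, so x_n = 4^n + 3 for all n ≥ 1.

x_n = 4^n + 3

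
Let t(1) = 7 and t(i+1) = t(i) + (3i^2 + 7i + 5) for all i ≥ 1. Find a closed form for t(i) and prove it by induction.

Claim: t(i) = i^3 + 2i^2 + 2i + 2.

Base case: t(1) = 7, and 1^3 + 2·1^2 + 2·1 + 2 = 7.
Assume t(k) = k^3 + 2k^2 + 2k + 2.
Then t(k+1) = t(k) + (3k^2 + 7k + 5) = (k^3 + 2k^2 + 2k + 2) + (3k^2 + 7k + 5) = k^3 + 5k^2 + 9k + 7,
and (k+1)^3 + 2·(k+1)^2 + 2·(k+1) + 2 = k^3 + 5k^2 + 9k + 7.
This completes the inductive step, so t(i) = i^3 + 2i^2 + 2i + 2 for all i ≥ 1.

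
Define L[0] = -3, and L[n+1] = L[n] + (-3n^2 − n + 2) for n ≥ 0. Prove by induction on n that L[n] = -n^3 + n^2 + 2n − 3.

Base case: L[0] = -3, and -0^3 + 0^2 + 2·0 − 3 = -3.
Assume L[r] = -r^3 + r^2 + 2r − 3.
Then L[r+1] = L[r] + (-3r^2 − r + 2) = (-r^3 + r^2 + 2r − 3) + (-3r^2 − r + 2) = -r^3 − 2r^2 + r − 1,
and -(r+1)^3 + (r+1)^2 + 2·(r+1) − 3 = -r^3 − 2r^2 + r − 1.
By induction, L[n] = -n^3 + n^2 + 2n − 3 for all n ≥ 0.

L[n] = -n^3 + n^2 + 2n − 3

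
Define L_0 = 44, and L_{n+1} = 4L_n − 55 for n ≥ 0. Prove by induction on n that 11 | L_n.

Base case: L_0 = 44 = 11·4, so 11 | L_0.
Assume 11 | L_m, so L_m = 11t for some integer t.
Then L_{m+1} = 4L_m − 55 = 4·(11t) − 55 = 11(4t − 5), so 11 | L_{m+1}.
This completes the inductive step, so 11 | L_n for all n ≥ 0.

11 | L_n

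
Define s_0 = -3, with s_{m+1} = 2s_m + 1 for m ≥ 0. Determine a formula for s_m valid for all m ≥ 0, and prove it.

Claim: s_m = -2^{m+1} − 1.

Base case: s_0 = -3, and -2^{0+1} − 1 = -2 − 1 = -3.
Assume s_r = -2^{r+1} − 1 for some r ≥ 0.
Then s_{r+1} = 2s_r + 1 = 2·(-2^{r+1} − 1) + 1 = -2^{r+2} − 2 + 1 = -2^{r+2} − 1.
By induction, s_m = -2^{m+1} − 1 for all m ≥ 0.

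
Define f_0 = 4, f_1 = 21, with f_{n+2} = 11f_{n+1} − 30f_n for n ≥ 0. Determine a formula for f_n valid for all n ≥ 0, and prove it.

Claim: f_n = 3·5^n + 6^n.

Base cases: f_0 = 4 and 3·5^0 + 6^0 = 4; f_1 = 21 and 3·5^1 + 6^1 = 21.
Assume f_j = 3·5^j + 6^j for all 0 ≤ j ≤ m, where m ≥ 1.
Then f_{m+1} = 11f_m − 30f_{m−1} = 11·(3·5^m + 6^m) − 30·(3·5^{m−1} + 6^{m−1}) = 3·(11·5 − 30)5^{m−1} + (11·6 − 30)6^{m−1} = 75·5^{m−1} + 36·6^{m−1} = 3·5^{m+1} + 6^{m+1}.
By strong induction, f_n = 3·5^n + 6^n for all n ≥ 0.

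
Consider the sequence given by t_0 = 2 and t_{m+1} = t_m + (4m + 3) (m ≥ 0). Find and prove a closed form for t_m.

Claim: t_m = 2m^2 + m + 2.

Base case: t_0 = 2, and 2·0^2 + 0 + 2 = 2.
Assume t_k = 2k^2 + k + 2.
Then t_{k+1} = t_k + (4k + 3) = (2k^2 + k + 2) + (4k + 3) = 2k^2 + 5k + 5,
and 2·(k+1)^2 + (k+1) + 2 = 2k^2 + 5k + 5.
Hence t_m = 2m^2 + m + 2 for every m ≥ 0, by induction.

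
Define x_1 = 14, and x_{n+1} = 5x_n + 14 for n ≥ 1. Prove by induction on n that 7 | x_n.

Base case: x_1 = 14 = 7·2, so 7 | x_1.
Assume 7 | x_j, so x_j = 7t for some integer t.
Then x_{j+1} = 5x_j + 14 = 5·(7t) + 14 = 7(5t + 2), so 7 | x_{j+1}.
Hence 7 | x_n for every n ≥ 1, by induction.

7 | x_n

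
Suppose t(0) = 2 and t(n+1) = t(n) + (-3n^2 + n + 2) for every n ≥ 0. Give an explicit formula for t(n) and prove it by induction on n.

Claim: t(n) = -n^3 + 2n^2 + n + 2.

Base case: t(0) = 2, and -0^3 + 2·0^2 + 0 + 2 = 2.
Assume t(r) = -r^3 + 2r^2 + r + 2.
Then t(r+1) = t(r) + (-3r^2 + r + 2) = (-r^3 + 2r^2 + r + 2) + (-3r^2 + r + 2) = -r^3 − r^2 + 2r + 4,
and -(r+1)^3 + 2·(r+1)^2 + (r+1) + 2 = -r^3 − r^2 + 2r + 4.
Hence t(n) = -n^3 + 2n^2 + n + 2 for every n ≥ 0, by induction.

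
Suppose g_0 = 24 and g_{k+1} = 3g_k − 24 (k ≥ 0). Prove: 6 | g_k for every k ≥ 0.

Base case: g_0 = 24 = 6·4, so 6 | g_0.
Assume 6 | g_m, so g_m = 6t for some integer t.
Then g_{m+1} = 3g_m − 24 = 3·(6t) − 24 = 6(3t − 4), so 6 | g_{m+1}.
By induction, 6 | g_k for all k ≥ 0.

6 | g_k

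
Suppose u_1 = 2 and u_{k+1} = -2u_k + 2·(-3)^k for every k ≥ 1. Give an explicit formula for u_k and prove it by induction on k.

Claim: u_k = 2·(-2)^k − 2·(-3)^k.

Base case: u_1 = 2, and 2·(-2)^1 − 2·(-3)^1 = -4 + 6 = 2.
Assume u_r = 2·(-2)^r − 2·(-3)^r for some r ≥ 1.
Then u_{r+1} = -2u_r + 2·(-3)^r = -2·(2·(-2)^r − 2·(-3)^r) + 2·(-3)^r = 2·(-2)^{r+1} + 4·(-3)^r + 2·(-3)^r = 2·(-2)^{r+1} + 6·(-3)^r = 2·(-2)^{r+1} − 2·(-3)^{r+1}.
This completes the inductive step, so u_k = 2·(-2)^k − 2·(-3)^k for all k ≥ 1.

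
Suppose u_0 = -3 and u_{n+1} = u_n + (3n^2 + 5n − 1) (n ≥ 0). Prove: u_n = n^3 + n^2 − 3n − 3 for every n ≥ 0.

Base case: u_0 = -3, and 0^3 + 0^2 − 3·0 − 3 = -3.
Assume u_j = j^3 + j^2 − 3j − 3.
Then u_{j+1} = u_j + (3j^2 + 5j − 1) = (j^3 + j^2 − 3j − 3) + (3j^2 + 5j − 1) = j^3 + 4j^2 + 2j − 4,
and (j+1)^3 + (j+1)^2 − 3·(j+1) − 3 = j^3 + 4j^2 + 2j − 4.
This completes the inductive step, so u_n = n^3 + n^2 − 3n − 3 for all n ≥ 0.

u_n = n^3 + n^2 − 3n − 3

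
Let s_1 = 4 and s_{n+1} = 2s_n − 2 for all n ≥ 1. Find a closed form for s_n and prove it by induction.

Claim: s_n = 2^n + 2.

Base case: s_1 = 4, and 2^1 + 2 = 2 + 2 = 4.
Assume s_m = 2^m + 2 for some m ≥ 1.
Then s_{m+1} = 2s_m − 2 = 2·(2^m + 2) − 2 = 2^{m+1} + 4 − 2 = 2^{m+1} + 2.
So the formula holds for m+1, and by induction s_n = 2^n + 2 for all n ≥ 1.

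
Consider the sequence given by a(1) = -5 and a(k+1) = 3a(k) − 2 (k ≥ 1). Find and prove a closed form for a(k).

Claim: a(k) = -2·3^k + 1.

Base case: a(1) = -5, and -2·3^1 + 1 = -6 + 1 = -5.
Assume a(m) = -2·3^m + 1 for some m ≥ 1.
Then a(m+1) = 3a(m) − 2 = 3·(-2·3^m + 1) − 2 = -6·3^m + 3 − 2 = -2·3^{m+1} + 1.
Hence a(k) = -2·3^k + 1 for every k ≥ 1, by induction.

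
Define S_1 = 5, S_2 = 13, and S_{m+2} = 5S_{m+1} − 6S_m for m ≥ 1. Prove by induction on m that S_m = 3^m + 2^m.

Base cases: S_1 = 5 and 3^1 + 2^1 = 5; S_2 = 13 and 3^2 + 2^2 = 13.
Assume S_i = 3^i + 2^i for all 1 ≤ i ≤ j, where j ≥ 2.
Then S_{j+1} = 5S_j − 6S_{j−1} = 5·(3^j + 2^j) − 6·(3^{j−1} + 2^{j−1}) = (5·3 − 6)3^{j−1} + (5·2 − 6)2^{j−1} = 9·3^{j−1} + 4·2^{j−1} = 3^{j+1} + 2^{j+1}.
Hence S_m = 3^m + 2^m for every m ≥ 1, by strong induction.

S_m = 3^m + 2^m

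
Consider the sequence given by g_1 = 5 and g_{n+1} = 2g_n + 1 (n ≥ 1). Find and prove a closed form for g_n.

Claim: g_n = 3·2^n − 1.

Base case: g_1 = 5, and 3·2^1 − 1 = 6 − 1 = 5.
Assume g_m = 3·2^m − 1 for some m ≥ 1.
Then g_{m+1} = 2g_m + 1 = 2·(3·2^m − 1) + 1 = 6·2^m − 2 + 1 = 3·2^{m+1} − 1.
This completes the inductive step, so g_n = 3·2^n − 1 for all n ≥ 1.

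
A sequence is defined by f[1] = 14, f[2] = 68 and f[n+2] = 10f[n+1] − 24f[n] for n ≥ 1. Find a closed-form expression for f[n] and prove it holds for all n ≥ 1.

Claim: f[n] = 2·4^n + 6^n.

Base cases: f[1] = 14 and 2·4^1 + 6^1 = 14; f[2] = 68 and 2·4^2 + 6^2 = 68.
Assume f[j] = 2·4^j + 6^j for all 1 ≤ j ≤ m, where m ≥ 2.
Then f[m+1] = 10f[m] − 24f[m−1] = 10·(2·4^m + 6^m) − 24·(2·4^{m−1} + 6^{m−1}) = 2·(10·4 − 24)4^{m−1} + (10·6 − 24)6^{m−1} = 32·4^{m−1} + 36·6^{m−1} = 2·4^{m+1} + 6^{m+1}.
Hence f[n] = 2·4^n + 6^n for every n ≥ 1, by strong induction.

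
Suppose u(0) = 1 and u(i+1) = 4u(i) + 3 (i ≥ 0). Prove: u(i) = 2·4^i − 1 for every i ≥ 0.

Base case: u(0) = 1, and 2·4^0 − 1 = 2 − 1 = 1.
Assume u(r) = 2·4^r − 1 for some r ≥ 0.
Then u(r+1) = 4u(r) + 3 = 4·(2·4^r − 1) + 3 = 8·4^r − 4 + 3 = 2·4^{r+1} − 1.
This completes the inductive step, so u(i) = 2·4^i − 1 for all i ≥ 0.

u(i) = 2·4^i − 1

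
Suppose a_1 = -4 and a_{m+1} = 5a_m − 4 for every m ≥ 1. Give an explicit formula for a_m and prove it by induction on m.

Claim: a_m = -5^m + 1.

Base case: a_1 = -4, and -5^1 + 1 = -5 + 1 = -4.
Assume a_j = -5^j + 1 for some j ≥ 1.
Then a_{j+1} = 5a_j − 4 = 5·(-5^j + 1) − 4 = -5^{j+1} + 5 − 4 = -5^{j+1} + 1.
This completes the inductive step, so a_m = -5^m + 1 for all m ≥ 1.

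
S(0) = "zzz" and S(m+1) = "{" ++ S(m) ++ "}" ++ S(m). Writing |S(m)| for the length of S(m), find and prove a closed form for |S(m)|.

Claim: |S(m)| = 5·2^m − 2.

Base case: |S(0)| = 3, and 5·2^0 − 2 = 3.
Assume |S(r)| = 5·2^r − 2.
Then |S(r+1)| = 1 + |S(r)| + 1 + |S(r)| = 2|S(r)| + 2 = 2(5·2^r − 2) + 2 = 5·2^{r+1} − 4 + 2 = 5·2^{r+1} − 2.
This completes the inductive step, so |S(m)| = 5·2^m − 2 for all m ≥ 0.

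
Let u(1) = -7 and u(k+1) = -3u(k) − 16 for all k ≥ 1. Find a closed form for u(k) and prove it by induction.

Claim: u(k) = (-3)^k − 4.

Base case: u(1) = -7, and (-3)^1 − 4 = -3 − 4 = -7.
Assume u(j) = (-3)^j − 4 for some j ≥ 1.
Then u(j+1) = -3u(j) − 16 = -3·((-3)^j − 4) − 16 = -3·(-3)^j + 12 − 16 = (-3)^{j+1} − 4.
So the formula holds for j+1, and by induction u(k) = (-3)^k − 4 for all k ≥ 1.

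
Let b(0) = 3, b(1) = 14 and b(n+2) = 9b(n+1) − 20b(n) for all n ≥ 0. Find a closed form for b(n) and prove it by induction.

Claim: b(n) = 4^n + 2·5^n.

Base cases: b(0) = 3 and 4^0 + 2·5^0 = 3; b(1) = 14 and 4^1 + 2·5^1 = 14.
Assume b(j) = 4^j + 2·5^j for all 0 ≤ j ≤ k, where k ≥ 1.
Then b(k+1) = 9b(k) − 20b(k−1) = 9·(4^k + 2·5^k) − 20·(4^{k−1} + 2·5^{k−1}) = (9·4 − 20)4^{k−1} + 2·(9·5 − 20)5^{k−1} = 16·4^{k−1} + 50·5^{k−1} = 4^{k+1} + 2·5^{k+1}.
By strong induction, b(n) = 4^n + 2·5^n for all n ≥ 0.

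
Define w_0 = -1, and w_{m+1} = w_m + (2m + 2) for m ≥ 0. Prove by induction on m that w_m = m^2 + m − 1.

Base case: w_0 = -1, and 0^2 + 0 − 1 = -1.
Assume w_j = j^2 + j − 1.
Then w_{j+1} = w_j + (2j + 2) = (j^2 + j − 1) + (2j + 2) = j^2 + 3j + 1,
and (j+1)^2 + (j+1) − 1 = j^2 + 3j + 1.
By induction, w_m = m^2 + m − 1 for all m ≥ 0.

w_m = m^2 + m − 1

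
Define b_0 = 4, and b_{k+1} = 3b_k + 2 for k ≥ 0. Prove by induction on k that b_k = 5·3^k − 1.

Base case: b_0 = 4, and 5·3^0 − 1 = 5 − 1 = 4.
Assume b_m = 5·3^m − 1 for some m ≥ 0.
Then b_{m+1} = 3b_m + 2 = 3·(5·3^m − 1) + 2 = 15·3^m − 3 + 2 = 5·3^{m+1} − 1.
This completes the inductive step, so b_k = 5·3^k − 1 for all k ≥ 0.

b_k = 5·3^k − 1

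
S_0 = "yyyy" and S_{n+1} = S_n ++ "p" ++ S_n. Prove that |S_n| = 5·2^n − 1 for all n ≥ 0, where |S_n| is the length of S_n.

Base case: |S_0| = 4, and 5·2^0 − 1 = 4.
Assume |S_k| = 5·2^k − 1.
Then |S_{k+1}| = |S_k| + 1 + |S_k| = 2|S_k| + 1 = 2(5·2^k − 1) + 1 = 5·2^{k+1} − 2 + 1 = 5·2^{k+1} − 1.
So the formula holds for k+1, and by induction |S_n| = 5·2^n − 1 for all n ≥ 0.

|S_n| = 5·2^n − 1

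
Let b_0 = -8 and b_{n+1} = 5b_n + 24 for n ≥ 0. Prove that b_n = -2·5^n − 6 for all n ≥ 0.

Base case: b_0 = -8, and -2·5^0 − 6 = -2 − 6 = -8.
Assume b_r = -2·5^r − 6 for some r ≥ 0.
Then b_{r+1} = 5b_r + 24 = 5·(-2·5^r − 6) + 24 = -10·5^r − 30 + 24 = -2·5^{r+1} − 6.
This completes the inductive step, so b_n = -2·5^n − 6 for all n ≥ 0.

b_n = -2·5^n − 6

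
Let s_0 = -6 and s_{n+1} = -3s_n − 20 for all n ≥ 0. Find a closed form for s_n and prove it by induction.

Claim: s_n = -(-3)^n − 5.

Base case: s_0 = -6, and -(-3)^0 − 5 = -1 − 5 = -6.
Assume s_r = -(-3)^r − 5 for some r ≥ 0.
Then s_{r+1} = -3s_r − 20 = -3·(-(-3)^r − 5) − 20 = 3·(-3)^r + 15 − 20 = -(-3)^{r+1} − 5.
Hence s_n = -(-3)^n − 5 for every n ≥ 0, by induction.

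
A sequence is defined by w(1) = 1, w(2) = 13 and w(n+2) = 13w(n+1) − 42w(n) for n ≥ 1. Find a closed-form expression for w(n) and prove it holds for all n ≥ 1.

Claim: w(n) = 7^n − 6^n.

Base cases: w(1) = 1 and 7^1 − 6^1 = 1; w(2) = 13 and 7^2 − 6^2 = 13.
Assume w(j) = 7^j − 6^j for all 1 ≤ j ≤ k, where k ≥ 2.
Then w(k+1) = 13w(k) − 42w(k−1) = 13·(7^k − 6^k) − 42·(7^{k−1} − 6^{k−1}) = (13·7 − 42)7^{k−1} − (13·6 − 42)6^{k−1} = 49·7^{k−1} − 36·6^{k−1} = 7^{k+1} − 6^{k+1}.
Hence w(n) = 7^n − 6^n for every n ≥ 1, by strong induction.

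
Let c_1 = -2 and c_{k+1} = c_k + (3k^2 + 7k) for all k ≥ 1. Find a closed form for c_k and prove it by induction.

Claim: c_k = k^3 + 2k^2 − 3k − 2.

Base case: c_1 = -2, and 1^3 + 2·1^2 − 3·1 − 2 = -2.
Assume c_r = r^3 + 2r^2 − 3r − 2.
Then c_{r+1} = c_r + (3r^2 + 7r) = (r^3 + 2r^2 − 3r − 2) + (3r^2 + 7r) = r^3 + 5r^2 + 4r − 2,
and (r+1)^3 + 2·(r+1)^2 − 3·(r+1) − 2 = r^3 + 5r^2 + 4r − 2.
Hence c_k = k^3 + 2k^2 − 3k − 2 for every k ≥ 1, by induction.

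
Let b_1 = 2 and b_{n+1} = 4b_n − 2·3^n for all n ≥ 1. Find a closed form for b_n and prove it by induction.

Claim: b_n = -4^n + 2·3^n.

Base case: b_1 = 2, and -4^1 + 2·3^1 = -4 + 6 = 2.
Assume b_k = -4^k + 2·3^k for some k ≥ 1.
Then b_{k+1} = 4b_k − 2·3^k = 4·(-4^k + 2·3^k) − 2·3^k = -4^{k+1} + 8·3^k − 2·3^k = -4^{k+1} + 6·3^k = -4^{k+1} + 2·3^{k+1}.
Hence b_n = -4^n + 2·3^n for every n ≥ 1, by induction.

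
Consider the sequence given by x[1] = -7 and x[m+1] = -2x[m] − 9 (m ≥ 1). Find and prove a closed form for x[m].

Claim: x[m] = 2·(-2)^m − 3.

Base case: x[1] = -7, and 2·(-2)^1 − 3 = -4 − 3 = -7.
Assume x[j] = 2·(-2)^j − 3 for some j ≥ 1.
Then x[j+1] = -2x[j] − 9 = -2·(2·(-2)^j − 3) − 9 = -4·(-2)^j + 6 − 9 = 2·(-2)^{j+1} − 3.
This completes the inductive step, so x[m] = 2·(-2)^m − 3 for all m ≥ 1.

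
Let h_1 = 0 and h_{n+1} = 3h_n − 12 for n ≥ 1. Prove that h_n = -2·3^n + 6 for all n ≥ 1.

Base case: h_1 = 0, and -2·3^1 + 6 = -6 + 6 = 0.
Assume h_k = -2·3^k + 6 for some k ≥ 1.
Then h_{k+1} = 3h_k − 12 = 3·(-2·3^k + 6) − 12 = -6·3^k + 18 − 12 = -2·3^{k+1} + 6.
So the formula holds for k+1, and by induction h_n = -2·3^n + 6 for all n ≥ 1.

h_n = -2·3^n + 6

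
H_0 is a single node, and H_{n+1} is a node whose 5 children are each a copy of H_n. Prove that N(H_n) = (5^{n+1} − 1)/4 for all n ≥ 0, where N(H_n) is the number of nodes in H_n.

Base case: N(H_0) = 1, and (5^{0+1} − 1)/4 = 1.
Assume N(H_m) = (5^{m+1} − 1)/4.
Then N(H_{m+1}) = 1 + 5N(H_m) = 1 + 5·(5^{m+1} − 1)/4 = 1 + (5^{m+2} − 5)/4 = (4 + 5^{m+2} − 5)/4 = (5^{m+2} − 1)/4.
This completes the inductive step, so N(H_n) = (5^{n+1} − 1)/4 for all n ≥ 0.

N(H_n) = (5^{n+1} − 1)/4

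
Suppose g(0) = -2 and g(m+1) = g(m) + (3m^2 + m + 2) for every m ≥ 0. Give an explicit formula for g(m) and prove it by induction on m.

Claim: g(m) = m^3 − m^2 + 2m − 2.

Base case: g(0) = -2, and 0^3 − 0^2 + 2·0 − 2 = -2.
Assume g(k) = k^3 − k^2 + 2k − 2.
Then g(k+1) = g(k) + (3k^2 + k + 2) = (k^3 − k^2 + 2k − 2) + (3k^2 + k + 2) = k^3 + 2k^2 + 3k,
and (k+1)^3 − (k+1)^2 + 2·(k+1) − 2 = k^3 + 2k^2 + 3k.
This completes the inductive step, so g(m) = m^3 − m^2 + 2m − 2 for all m ≥ 0.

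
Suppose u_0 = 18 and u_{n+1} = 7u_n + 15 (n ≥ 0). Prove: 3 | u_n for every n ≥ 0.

Base case: u_0 = 18 = 3·6, so 3 | u_0.
Assume 3 | u_j, so u_j = 3t for some integer t.
Then u_{j+1} = 7u_j + 15 = 7·(3t) + 15 = 3(7t + 5), so 3 | u_{j+1}.
So the property holds for j+1, and by induction 3 | u_n for all n ≥ 0.

3 | u_n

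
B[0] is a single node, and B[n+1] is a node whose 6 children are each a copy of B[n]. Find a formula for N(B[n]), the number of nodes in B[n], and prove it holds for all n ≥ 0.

Claim: N(B[n]) = (6^{n+1} − 1)/5.

Base case: N(B[0]) = 1, and (6^{0+1} − 1)/5 = 1.
Assume N(B[r]) = (6^{r+1} − 1)/5.
Then N(B[r+1]) = 1 + 6N(B[r]) = 1 + 6·(6^{r+1} − 1)/5 = 1 + (6^{r+2} − 6)/5 = (5 + 6^{r+2} − 6)/5 = (6^{r+2} − 1)/5.
By induction, N(B[n]) = (6^{n+1} − 1)/5 for all n ≥ 0.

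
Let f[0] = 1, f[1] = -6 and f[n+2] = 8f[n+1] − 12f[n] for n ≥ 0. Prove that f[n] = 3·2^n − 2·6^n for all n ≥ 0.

Base cases: f[0] = 1 and 3·2^0 − 2·6^0 = 1; f[1] = -6 and 3·2^1 − 2·6^1 = -6.
Assume f[j] = 3·2^j − 2·6^j for all 0 ≤ j ≤ k, where k ≥ 1.
Then f[k+1] = 8f[k] − 12f[k−1] = 8·(3·2^k − 2·6^k) − 12·(3·2^{k−1} − 2·6^{k−1}) = 3·(8·2 − 12)2^{k−1} − 2·(8·6 − 12)6^{k−1} = 12·2^{k−1} − 72·6^{k−1} = 3·2^{k+1} − 2·6^{k+1}.
By strong induction, f[n] = 3·2^n − 2·6^n for all n ≥ 0.

f[n] = 3·2^n − 2·6^n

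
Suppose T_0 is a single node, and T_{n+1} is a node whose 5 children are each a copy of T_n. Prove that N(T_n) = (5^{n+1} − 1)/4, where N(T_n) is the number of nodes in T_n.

Base case: N(T_0) = 1, and (5^{0+1} − 1)/4 = 1.
Assume N(T_k) = (5^{k+1} − 1)/4.
Then N(T_{k+1}) = 1 + 5N(T_k) = 1 + 5·(5^{k+1} − 1)/4 = 1 + (5^{k+2} − 5)/4 = (4 + 5^{k+2} − 5)/4 = (5^{k+2} − 1)/4.
By induction, N(T_n) = (5^{n+1} − 1)/4 for all n ≥ 0.

N(T_n) = (5^{n+1} − 1)/4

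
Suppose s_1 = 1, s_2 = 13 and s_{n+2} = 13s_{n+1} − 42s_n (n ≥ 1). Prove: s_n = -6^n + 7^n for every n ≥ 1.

Base cases: s_1 = 1 and -6^1 + 7^1 = 1; s_2 = 13 and -6^2 + 7^2 = 13.
Assume s_i = -6^i + 7^i for all 1 ≤ i ≤ j, where j ≥ 2.
Then s_{j+1} = 13s_j − 42s_{j−1} = 13·(-6^j + 7^j) − 42·(-6^{j−1} + 7^{j−1}) = -(13·6 − 42)6^{j−1} + (13·7 − 42)7^{j−1} = -36·6^{j−1} + 49·7^{j−1} = -6^{j+1} + 7^{j+1}.
By strong induction, s_n = -6^n + 7^n for all n ≥ 1.

s_n = -6^n + 7^n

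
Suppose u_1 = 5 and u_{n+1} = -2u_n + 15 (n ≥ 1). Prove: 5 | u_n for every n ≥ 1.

Base case: u_1 = 5 = 5·1, so 5 | u_1.
Assume 5 | u_j, so u_j = 5t for some integer t.
Then u_{j+1} = -2u_j + 15 = -2·(5t) + 15 = 5(-2t + 3), so 5 | u_{j+1}.
This completes the inductive step, so 5 | u_n for all n ≥ 1.

5 | u_n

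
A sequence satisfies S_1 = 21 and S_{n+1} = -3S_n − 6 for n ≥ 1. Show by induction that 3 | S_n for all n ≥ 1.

Base case: S_1 = 21 = 3·7, so 3 | S_1.
Assume 3 | S_r, so S_r = 3t for some integer t.
Then S_{r+1} = -3S_r − 6 = -3·(3t) − 6 = 3(-3t − 2), so 3 | S_{r+1}.
This completes the inductive step, so 3 | S_n for all n ≥ 1.

3 | S_n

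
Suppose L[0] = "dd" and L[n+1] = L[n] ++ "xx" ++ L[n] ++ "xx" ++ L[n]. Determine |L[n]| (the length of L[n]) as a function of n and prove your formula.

Claim: |L[n]| = 4·3^n − 2.

Base case: |L[0]| = 2, and 4·3^0 − 2 = 2.
Assume |L[r]| = 4·3^r − 2.
Then |L[r+1]| = 3|L[r]| + 4 = 3(4·3^r − 2) + 4 = 4·3^{r+1} − 6 + 4 = 4·3^{r+1} − 2.
So the formula holds for r+1, and by induction |L[n]| = 4·3^n − 2 for all n ≥ 0.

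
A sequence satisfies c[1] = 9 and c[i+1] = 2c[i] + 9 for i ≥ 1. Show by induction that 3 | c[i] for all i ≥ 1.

Base case: c[1] = 9 = 3·3, so 3 | c[1].
Assume 3 | c[m], so c[m] = 3t for some integer t.
Then c[m+1] = 2c[m] + 9 = 2·(3t) + 9 = 3(2t + 3), so 3 | c[m+1].
By induction, 3 | c[i] for all i ≥ 1.

3 | c[i]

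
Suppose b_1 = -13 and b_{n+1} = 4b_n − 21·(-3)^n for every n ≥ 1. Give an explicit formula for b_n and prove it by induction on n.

Claim: b_n = -4^n + 3·(-3)^n.

Base case: b_1 = -13, and -4^1 + 3·(-3)^1 = -4 − 9 = -13.
Assume b_k = -4^k + 3·(-3)^k for some k ≥ 1.
Then b_{k+1} = 4b_k − 21·(-3)^k = 4·(-4^k + 3·(-3)^k) − 21·(-3)^k = -4^{k+1} + 12·(-3)^k − 21·(-3)^k = -4^{k+1} − 9·(-3)^k = -4^{k+1} + 3·(-3)^{k+1}.
So the formula holds for k+1, and by induction b_n = -4^n + 3·(-3)^n for all n ≥ 1.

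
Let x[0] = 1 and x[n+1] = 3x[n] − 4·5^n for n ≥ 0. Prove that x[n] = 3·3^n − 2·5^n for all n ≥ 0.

Base case: x[0] = 1, and 3·3^0 − 2·5^0 = 3 − 2 = 1.
Assume x[r] = 3·3^r − 2·5^r for some r ≥ 0.
Then x[r+1] = 3x[r] − 4·5^r = 3·(3·3^r − 2·5^r) − 4·5^r = 3·3^{r+1} − 6·5^r − 4·5^r = 3·3^{r+1} − 10·5^r = 3·3^{r+1} − 2·5^{r+1}.
By induction, x[n] = 3·3^n − 2·5^n for all n ≥ 0.

x[n] = 3·3^n − 2·5^n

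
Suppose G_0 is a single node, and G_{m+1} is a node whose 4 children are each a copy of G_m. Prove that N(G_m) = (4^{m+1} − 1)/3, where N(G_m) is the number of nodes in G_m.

Base case: N(G_0) = 1, and (4^{0+1} − 1)/3 = 1.
Assume N(G_j) = (4^{j+1} − 1)/3.
Then N(G_{j+1}) = 1 + 4N(G_j) = 1 + 4·(4^{j+1} − 1)/3 = 1 + (4^{j+2} − 4)/3 = (3 + 4^{j+2} − 4)/3 = (4^{j+2} − 1)/3.
By induction, N(G_m) = (4^{m+1} − 1)/3 for all m ≥ 0.

N(G_m) = (4^{m+1} − 1)/3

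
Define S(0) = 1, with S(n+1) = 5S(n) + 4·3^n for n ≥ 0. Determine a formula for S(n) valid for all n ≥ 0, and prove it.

Claim: S(n) = 3·5^n − 2·3^n.

Base case: S(0) = 1, and 3·5^0 − 2·3^0 = 3 − 2 = 1.
Assume S(r) = 3·5^r − 2·3^r for some r ≥ 0.
Then S(r+1) = 5S(r) + 4·3^r = 5·(3·5^r − 2·3^r) + 4·3^r = 3·5^{r+1} − 10·3^r + 4·3^r = 3·5^{r+1} − 6·3^r = 3·5^{r+1} − 2·3^{r+1}.
So the formula holds for r+1, and by induction S(n) = 3·5^n − 2·3^n for all n ≥ 0.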